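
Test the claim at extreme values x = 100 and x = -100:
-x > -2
x = 100: -100 > -2 — FAILS
x = -100: LHS = -(-100) = 100; 100 > -2 — holds

Answer: Partially: fails for x = 100, holds for x = -100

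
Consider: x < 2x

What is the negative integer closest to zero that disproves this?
Testing negative integers from -1 downward:
x = -1: RHS = 2·(-1) = -2; -1 < -2 — FAILS  ← closest negative counterexample to 0

Answer: x = -1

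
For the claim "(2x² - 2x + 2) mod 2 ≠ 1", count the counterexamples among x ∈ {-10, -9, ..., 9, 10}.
For a polynomial with integer coefficients, its value mod 2 depends only on x mod 2, so it suffices to check one representative of each residue class, x = 0, 1:
x = 0: LHS = (2·0² - 2·0 + 2) mod 2 = 2 mod 2 = 0; 0 ≠ 1 — holds
x = 1: LHS = (2·1² - 2·1 + 2) mod 2 = 2 mod 2 = 0; 0 ≠ 1 — holds
The relation holds in every residue class, so the relation holds for every integer in [-10, 10].

No counterexample appears in that range.

Answer: 0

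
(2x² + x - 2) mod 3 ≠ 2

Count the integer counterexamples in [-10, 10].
Counterexamples in [-10, 10]: {-10, -7, -4, -1, 2, 5, 8}.

Counting them gives 7 values.

Answer: 7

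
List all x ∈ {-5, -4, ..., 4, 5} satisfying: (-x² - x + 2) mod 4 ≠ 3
For a polynomial with integer coefficients, its value mod 4 depends only on x mod 4, so it suffices to check one representative of each residue class, x = 0, 1, 2, 3:
x = 0: LHS = (-0² - 0 + 2) mod 4 = 2 mod 4 = 2; 2 ≠ 3 — holds
x = 1: LHS = (-1² - 1 + 2) mod 4 = 0 mod 4 = 0; 0 ≠ 3 — holds
x = 2: LHS = (-2² - 2 + 2) mod 4 = (-4) mod 4 = 0; 0 ≠ 3 — holds
x = 3: LHS = (-3² - 3 + 2) mod 4 = (-10) mod 4 = 2; 2 ≠ 3 — holds
The relation holds in every residue class, so the relation holds for every integer in [-5, 5].

Answer: All integers in [-5, 5]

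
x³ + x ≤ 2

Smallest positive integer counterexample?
Testing positive integers:
x = 1: LHS = 1³ + 1 = 2; 2 ≤ 2 — holds
x = 2: LHS = 2³ + 2 = 10; 10 ≤ 2 — FAILS  ← smallest positive counterexample

Answer: x = 2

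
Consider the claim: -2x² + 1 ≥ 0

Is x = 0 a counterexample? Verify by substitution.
Substitute x = 0 into the relation:
x = 0: LHS = -2·0² + 1 = 1; 1 ≥ 0 — holds

The claim holds here, so x = 0 is not a counterexample. (A counterexample exists elsewhere, e.g. x = 1.)

Answer: No, x = 0 is not a counterexample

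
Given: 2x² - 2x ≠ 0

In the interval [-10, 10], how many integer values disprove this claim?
Counterexamples in [-10, 10]: {0, 1}.

Counting them gives 2 values.

Answer: 2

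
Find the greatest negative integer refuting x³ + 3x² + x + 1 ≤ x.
Testing negative integers from -1 downward:
x = -1: LHS = (-1)³ + 3·(-1)² + (-1) + 1 = 2; 2 ≤ -1 — FAILS  ← closest negative counterexample to 0

Answer: x = -1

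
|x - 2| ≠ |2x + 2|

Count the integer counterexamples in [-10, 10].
Counterexamples in [-10, 10]: {-4, 0}.

Counting them gives 2 values.

Answer: 2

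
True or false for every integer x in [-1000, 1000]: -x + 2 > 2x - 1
The claim fails at x = 1:
x = 1: LHS = -1 + 2 = 1, RHS = 2·1 - 1 = 1; 1 > 1 — FAILS

Because a single integer refutes it, the statement is false.

Answer: False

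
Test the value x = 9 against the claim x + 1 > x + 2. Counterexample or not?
Substitute x = 9 into the relation:
x = 9: LHS = 9 + 1 = 10, RHS = 9 + 2 = 11; 10 > 11 — FAILS

Since the claim fails at x = 9, this value is a counterexample.

Answer: Yes, x = 9 is a counterexample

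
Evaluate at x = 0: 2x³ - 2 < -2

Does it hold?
x = 0: LHS = 2·0³ - 2 = -2; -2 < -2 — FAILS

The relation fails at x = 0, so x = 0 is a counterexample.

Answer: No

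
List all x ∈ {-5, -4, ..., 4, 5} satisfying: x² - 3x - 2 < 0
Holds for: {0, 1, 2, 3}
Fails for: {-5, -4, -3, -2, -1, 4, 5}

Answer: {0, 1, 2, 3}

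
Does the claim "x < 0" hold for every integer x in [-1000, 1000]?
The claim fails at x = 0:
x = 0: 0 < 0 — FAILS

Because a single integer refutes it, the statement is false.

Answer: False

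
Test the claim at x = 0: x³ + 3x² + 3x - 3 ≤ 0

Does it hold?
x = 0: LHS = 0³ + 3·0² + 3·0 - 3 = -3; -3 ≤ 0 — holds

The relation is satisfied at x = 0.

Answer: Yes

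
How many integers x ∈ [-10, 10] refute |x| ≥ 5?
Counterexamples in [-10, 10]: {-4, -3, -2, -1, 0, 1, 2, 3, 4}.

Counting them gives 9 values.

Answer: 9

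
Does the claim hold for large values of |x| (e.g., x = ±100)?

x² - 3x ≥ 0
x = 100: LHS = 100² - 3·100 = 9700; 9700 ≥ 0 — holds
x = -100: LHS = (-100)² - 3·(-100) = 10300; 10300 ≥ 0 — holds

Answer: Yes, holds for both x = 100 and x = -100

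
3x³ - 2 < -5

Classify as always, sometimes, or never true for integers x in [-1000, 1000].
Holds at x = -2: LHS = 3·(-2)³ - 2 = -26; -26 < -5 — holds
Fails at x = 0: LHS = 3·0³ - 2 = -2; -2 < -5 — FAILS
It is satisfied by some integers in the range but not all.

Answer: Sometimes true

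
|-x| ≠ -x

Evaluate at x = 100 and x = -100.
x = 100: LHS = |-100| = 100; 100 ≠ -100 — holds
x = -100: LHS = |-(-100)| = |100| = 100, RHS = -(-100) = 100; 100 ≠ 100 — FAILS

Answer: Partially: holds for x = 100, fails for x = -100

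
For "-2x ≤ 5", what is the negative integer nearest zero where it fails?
Testing negative integers from -1 downward:
x = -1: LHS = -2·(-1) = 2; 2 ≤ 5 — holds
x = -2: LHS = -2·(-2) = 4; 4 ≤ 5 — holds
x = -3: LHS = -2·(-3) = 6; 6 ≤ 5 — FAILS  ← closest negative counterexample to 0

Answer: x = -3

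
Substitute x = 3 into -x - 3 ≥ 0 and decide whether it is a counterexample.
Substitute x = 3 into the relation:
x = 3: LHS = -3 - 3 = -6; -6 ≥ 0 — FAILS

Since the claim fails at x = 3, this value is a counterexample.

Answer: Yes, x = 3 is a counterexample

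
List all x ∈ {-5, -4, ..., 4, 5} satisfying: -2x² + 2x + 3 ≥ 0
Holds for: {0, 1}
Fails for: {-5, -4, -3, -2, -1, 2, 3, 4, 5}

Answer: {0, 1}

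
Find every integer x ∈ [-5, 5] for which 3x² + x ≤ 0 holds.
Holds for: {0}
Fails for: {-5, -4, -3, -2, -1, 1, 2, 3, 4, 5}

Answer: {0}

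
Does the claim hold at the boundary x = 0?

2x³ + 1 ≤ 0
x = 0: LHS = 2·0³ + 1 = 1; 1 ≤ 0 — FAILS

The relation fails at x = 0, so x = 0 is a counterexample.

Answer: No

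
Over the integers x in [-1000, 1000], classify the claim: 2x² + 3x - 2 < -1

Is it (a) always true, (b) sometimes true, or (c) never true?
Holds at x = 0: LHS = 2·0² + 3·0 - 2 = -2; -2 < -1 — holds
Fails at x = 1: LHS = 2·1² + 3·1 - 2 = 3; 3 < -1 — FAILS
It is satisfied by some integers in the range but not all.

Answer: Sometimes true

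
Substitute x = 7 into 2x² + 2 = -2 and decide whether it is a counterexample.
Substitute x = 7 into the relation:
x = 7: LHS = 2·7² + 2 = 100; 100 = -2 — FAILS

Since the claim fails at x = 7, this value is a counterexample.

Answer: Yes, x = 7 is a counterexample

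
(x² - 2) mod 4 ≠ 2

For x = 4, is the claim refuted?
Substitute x = 4 into the relation:
x = 4: LHS = (4² - 2) mod 4 = 14 mod 4 = 2; 2 ≠ 2 — FAILS

Since the claim fails at x = 4, this value is a counterexample.

Answer: Yes, x = 4 is a counterexample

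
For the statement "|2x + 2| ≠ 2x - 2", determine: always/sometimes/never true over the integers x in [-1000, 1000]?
Over all integers in [-1000, 1000], LHS − RHS is always positive; it is smallest at x = 0, where it equals 4:
x = 0: LHS = |2·0 + 2| = |2| = 2, RHS = 2·0 - 2 = -2; 2 ≠ -2 — holds
At the ends of the range:
x = -1000: LHS = |2·(-1000) + 2| = |-1998| = 1998, RHS = 2·(-1000) - 2 = -2002; 1998 ≠ -2002 — holds
x = 1000: LHS = |2·1000 + 2| = |2002| = 2002, RHS = 2·1000 - 2 = 1998; 2002 ≠ 1998 — holds
Hence LHS − RHS is never 0, i.e. the two sides are never equal, so the relation holds for every integer in [-1000, 1000].

No counterexample exists.

Answer: Always true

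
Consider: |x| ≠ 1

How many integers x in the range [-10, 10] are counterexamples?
Counterexamples in [-10, 10]: {-1, 1}.

Counting them gives 2 values.

Answer: 2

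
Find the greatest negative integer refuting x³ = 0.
Testing negative integers from -1 downward:
x = -1: LHS = (-1)³ = -1; -1 = 0 — FAILS  ← closest negative counterexample to 0

Answer: x = -1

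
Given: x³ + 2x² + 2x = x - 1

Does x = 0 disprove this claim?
Substitute x = 0 into the relation:
x = 0: LHS = 0³ + 2·0² + 2·0 = 0, RHS = 0 - 1 = -1; 0 = -1 — FAILS

Since the claim fails at x = 0, this value is a counterexample.

Answer: Yes, x = 0 is a counterexample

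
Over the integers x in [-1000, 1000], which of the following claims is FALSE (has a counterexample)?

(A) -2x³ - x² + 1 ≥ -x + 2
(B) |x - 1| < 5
(A) x = 0: LHS = -2·0³ - 0² + 1 = 1, RHS = -0 + 2 = 2; 1 ≥ 2 — FAILS
(B) x = -4: LHS = |(-4) - 1| = |-5| = 5; 5 < 5 — FAILS

Answer: Both A and B are false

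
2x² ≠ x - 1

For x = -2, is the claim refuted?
Substitute x = -2 into the relation:
x = -2: LHS = 2·(-2)² = 8, RHS = (-2) - 1 = -3; 8 ≠ -3 — holds

The relation holds at x = -2, so it is not a counterexample.

Answer: No, x = -2 is not a counterexample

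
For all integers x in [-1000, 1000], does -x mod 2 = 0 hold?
The claim fails at x = 1:
x = 1: LHS = (-1) mod 2 = 1; 1 = 0 — FAILS

Because a single integer refutes it, the statement is false.

Answer: False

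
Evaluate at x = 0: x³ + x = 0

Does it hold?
x = 0: LHS = 0³ + 0 = 0; 0 = 0 — holds

The relation is satisfied at x = 0.

Answer: Yes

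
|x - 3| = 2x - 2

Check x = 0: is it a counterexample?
Substitute x = 0 into the relation:
x = 0: LHS = |0 - 3| = |-3| = 3, RHS = 2·0 - 2 = -2; 3 = -2 — FAILS

Since the claim fails at x = 0, this value is a counterexample.

Answer: Yes, x = 0 is a counterexample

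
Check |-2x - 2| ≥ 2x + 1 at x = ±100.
x = 100: LHS = |-2·100 - 2| = |-202| = 202, RHS = 2·100 + 1 = 201; 202 ≥ 201 — holds
x = -100: LHS = |-2·(-100) - 2| = |198| = 198, RHS = 2·(-100) + 1 = -199; 198 ≥ -199 — holds

Answer: Yes, holds for both x = 100 and x = -100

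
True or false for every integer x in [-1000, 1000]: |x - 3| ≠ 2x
The claim fails at x = 1:
x = 1: LHS = |1 - 3| = |-2| = 2, RHS = 2·1 = 2; 2 ≠ 2 — FAILS

Because a single integer refutes it, the statement is false.

Answer: False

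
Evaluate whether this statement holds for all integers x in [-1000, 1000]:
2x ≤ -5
The claim fails at x = 0:
x = 0: LHS = 2·0 = 0; 0 ≤ -5 — FAILS

Because a single integer refutes it, the statement is false.

Answer: False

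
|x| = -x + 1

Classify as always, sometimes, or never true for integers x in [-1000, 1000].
Track d = LHS − RHS over the integers in [-1000, 1000]. Equality would need d = 0, but d changes sign only between consecutive integers, jumping over 0:
x = 0: LHS = |0| = 0, RHS = -0 + 1 = 1; 0 = 1 — FAILS  (d = -1)
x = 1: LHS = |1| = 1, RHS = -1 + 1 = 0; 1 = 0 — FAILS  (d = 1)
Away from these crossings d keeps a constant sign, and checking every integer in [-1000, 1000] confirms d ≠ 0 throughout. Hence the two sides are never equal, so the claimed relation (=) fails for every integer in [-1000, 1000].

No integer in the range satisfies it.

Answer: Never true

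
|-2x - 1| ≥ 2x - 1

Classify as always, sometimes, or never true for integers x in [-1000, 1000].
Over all integers in [-1000, 1000], LHS − RHS is smallest at x = 0, where it equals 2:
x = 0: LHS = |-2·0 - 1| = |-1| = 1, RHS = 2·0 - 1 = -1; 1 ≥ -1 — holds
At the ends of the range:
x = -1000: LHS = |-2·(-1000) - 1| = |1999| = 1999, RHS = 2·(-1000) - 1 = -2001; 1999 ≥ -2001 — holds
x = 1000: LHS = |-2·1000 - 1| = |-2001| = 2001, RHS = 2·1000 - 1 = 1999; 2001 ≥ 1999 — holds
Hence LHS − RHS is never negative, i.e. LHS ≥ RHS throughout, so the relation holds for every integer in [-1000, 1000].

No counterexample exists.

Answer: Always true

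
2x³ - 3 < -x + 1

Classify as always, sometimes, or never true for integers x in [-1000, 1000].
Holds at x = 0: LHS = 2·0³ - 3 = -3, RHS = -0 + 1 = 1; -3 < 1 — holds
Fails at x = 2: LHS = 2·2³ - 3 = 13, RHS = -2 + 1 = -1; 13 < -1 — FAILS
It is satisfied by some integers in the range but not all.

Answer: Sometimes true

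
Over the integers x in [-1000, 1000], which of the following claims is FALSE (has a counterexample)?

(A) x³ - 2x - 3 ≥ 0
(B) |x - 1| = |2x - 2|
(A) x = 0: LHS = 0³ - 2·0 - 3 = -3; -3 ≥ 0 — FAILS
(B) x = 0: LHS = |0 - 1| = |-1| = 1, RHS = |2·0 - 2| = |-2| = 2; 1 = 2 — FAILS

Answer: Both A and B are false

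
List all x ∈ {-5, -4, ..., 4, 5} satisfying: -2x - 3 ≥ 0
Holds for: {-5, -4, -3, -2}
Fails for: {-1, 0, 1, 2, 3, 4, 5}

Answer: {-5, -4, -3, -2}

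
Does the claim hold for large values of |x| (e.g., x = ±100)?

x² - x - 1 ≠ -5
x = 100: LHS = 100² - 100 - 1 = 9899; 9899 ≠ -5 — holds
x = -100: LHS = (-100)² - (-100) - 1 = 10099; 10099 ≠ -5 — holds

Answer: Yes, holds for both x = 100 and x = -100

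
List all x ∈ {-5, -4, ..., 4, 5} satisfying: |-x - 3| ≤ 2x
Holds for: {3, 4, 5}
Fails for: {-5, -4, -3, -2, -1, 0, 1, 2}

Answer: {3, 4, 5}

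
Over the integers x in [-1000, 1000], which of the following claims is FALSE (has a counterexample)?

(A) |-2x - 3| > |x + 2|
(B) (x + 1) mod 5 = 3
(A) x = -1: LHS = |-2·(-1) - 3| = |-1| = 1, RHS = |(-1) + 2| = |1| = 1; 1 > 1 — FAILS
(B) x = 0: LHS = (0 + 1) mod 5 = 1 mod 5 = 1; 1 = 3 — FAILS

Answer: Both A and B are false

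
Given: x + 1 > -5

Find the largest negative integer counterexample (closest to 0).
Testing negative integers from -1 downward:
x = -1: LHS = (-1) + 1 = 0; 0 > -5 — holds
x = -2: LHS = (-2) + 1 = -1; -1 > -5 — holds
x = -3: LHS = (-3) + 1 = -2; -2 > -5 — holds
x = -4: LHS = (-4) + 1 = -3; -3 > -5 — holds
x = -5: LHS = (-5) + 1 = -4; -4 > -5 — holds
x = -6: LHS = (-6) + 1 = -5; -5 > -5 — FAILS  ← closest negative counterexample to 0

Answer: x = -6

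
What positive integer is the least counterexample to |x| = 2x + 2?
Testing positive integers:
x = 1: LHS = |1| = 1, RHS = 2·1 + 2 = 4; 1 = 4 — FAILS  ← smallest positive counterexample

Answer: x = 1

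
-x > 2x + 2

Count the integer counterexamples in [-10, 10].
Counterexamples in [-10, 10]: {0, 1, 2, 3, 4, 5, 6, 7, 8, 9, 10}.

Counting them gives 11 values.

Answer: 11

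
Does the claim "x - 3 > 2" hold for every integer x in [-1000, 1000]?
The claim fails at x = 0:
x = 0: LHS = 0 - 3 = -3; -3 > 2 — FAILS

Because a single integer refutes it, the statement is false.

Answer: False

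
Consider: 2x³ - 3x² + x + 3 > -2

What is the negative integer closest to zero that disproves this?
Testing negative integers from -1 downward:
x = -1: LHS = 2·(-1)³ - 3·(-1)² + (-1) + 3 = -3; -3 > -2 — FAILS  ← closest negative counterexample to 0

Answer: x = -1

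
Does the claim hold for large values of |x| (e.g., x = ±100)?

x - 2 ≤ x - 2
x = 100: LHS = 100 - 2 = 98, RHS = 100 - 2 = 98; 98 ≤ 98 — holds
x = -100: LHS = (-100) - 2 = -102, RHS = (-100) - 2 = -102; -102 ≤ -102 — holds

Answer: Yes, holds for both x = 100 and x = -100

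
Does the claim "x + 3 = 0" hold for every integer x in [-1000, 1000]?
The claim fails at x = 0:
x = 0: LHS = 0 + 3 = 3; 3 = 0 — FAILS

Because a single integer refutes it, the statement is false.

Answer: False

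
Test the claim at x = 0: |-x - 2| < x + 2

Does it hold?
x = 0: LHS = |-0 - 2| = |-2| = 2, RHS = 0 + 2 = 2; 2 < 2 — FAILS

The relation fails at x = 0, so x = 0 is a counterexample.

Answer: No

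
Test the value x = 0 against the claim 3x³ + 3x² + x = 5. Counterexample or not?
Substitute x = 0 into the relation:
x = 0: LHS = 3·0³ + 3·0² + 0 = 0; 0 = 5 — FAILS

Since the claim fails at x = 0, this value is a counterexample.

Answer: Yes, x = 0 is a counterexample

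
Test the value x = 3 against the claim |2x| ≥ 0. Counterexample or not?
Substitute x = 3 into the relation:
x = 3: LHS = |2·3| = |6| = 6; 6 ≥ 0 — holds

The relation holds at x = 3, so it is not a counterexample.

Answer: No, x = 3 is not a counterexample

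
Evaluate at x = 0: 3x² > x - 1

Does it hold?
x = 0: LHS = 3·0² = 0, RHS = 0 - 1 = -1; 0 > -1 — holds

The relation is satisfied at x = 0.

Answer: Yes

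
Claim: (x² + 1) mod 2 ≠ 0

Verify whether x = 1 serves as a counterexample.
Substitute x = 1 into the relation:
x = 1: LHS = (1² + 1) mod 2 = 2 mod 2 = 0; 0 ≠ 0 — FAILS

Since the claim fails at x = 1, this value is a counterexample.

Answer: Yes, x = 1 is a counterexample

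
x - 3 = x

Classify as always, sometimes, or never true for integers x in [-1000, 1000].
Over all integers in [-1000, 1000], LHS − RHS is always negative; it is closest to 0 at x = 0, where it equals -3:
x = 0: LHS = 0 - 3 = -3; -3 = 0 — FAILS
At the ends of the range:
x = -1000: LHS = (-1000) - 3 = -1003; -1003 = -1000 — FAILS
x = 1000: LHS = 1000 - 3 = 997; 997 = 1000 — FAILS
Hence LHS − RHS is never 0, i.e. the two sides are never equal, so the claimed relation (=) fails for every integer in [-1000, 1000].

No integer in the range satisfies it.

Answer: Never true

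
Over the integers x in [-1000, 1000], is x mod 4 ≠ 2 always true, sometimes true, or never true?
Holds at x = 0: LHS = 0 mod 4 = 0; 0 ≠ 2 — holds
Fails at x = 2: LHS = 2 mod 4 = 2; 2 ≠ 2 — FAILS
It is satisfied by some integers in the range but not all.

Answer: Sometimes true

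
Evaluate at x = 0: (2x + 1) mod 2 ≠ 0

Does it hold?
x = 0: LHS = (2·0 + 1) mod 2 = 1 mod 2 = 1; 1 ≠ 0 — holds

The relation is satisfied at x = 0.

Answer: Yes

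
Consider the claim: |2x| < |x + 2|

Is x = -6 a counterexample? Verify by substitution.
Substitute x = -6 into the relation:
x = -6: LHS = |2·(-6)| = |-12| = 12, RHS = |(-6) + 2| = |-4| = 4; 12 < 4 — FAILS

Since the claim fails at x = -6, this value is a counterexample.

Answer: Yes, x = -6 is a counterexample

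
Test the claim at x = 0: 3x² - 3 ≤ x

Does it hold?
x = 0: LHS = 3·0² - 3 = -3; -3 ≤ 0 — holds

The relation is satisfied at x = 0.

Answer: Yes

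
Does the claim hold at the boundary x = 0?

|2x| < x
x = 0: LHS = |2·0| = |0| = 0; 0 < 0 — FAILS

The relation fails at x = 0, so x = 0 is a counterexample.

Answer: No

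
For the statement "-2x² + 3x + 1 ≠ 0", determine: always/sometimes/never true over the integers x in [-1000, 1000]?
Track d = LHS − RHS over the integers in [-1000, 1000]. Equality would need d = 0, but d changes sign only between consecutive integers, jumping over 0:
x = -1: LHS = -2·(-1)² + 3·(-1) + 1 = -4; -4 ≠ 0 — holds  (d = -4)
x = 0: LHS = -2·0² + 3·0 + 1 = 1; 1 ≠ 0 — holds  (d = 1)
x = 1: LHS = -2·1² + 3·1 + 1 = 2; 2 ≠ 0 — holds  (d = 2)
x = 2: LHS = -2·2² + 3·2 + 1 = -1; -1 ≠ 0 — holds  (d = -1)
Away from these crossings d keeps a constant sign, and checking every integer in [-1000, 1000] confirms d ≠ 0 throughout. Hence the two sides are never equal, so the relation holds for every integer in [-1000, 1000].

No counterexample exists.

Answer: Always true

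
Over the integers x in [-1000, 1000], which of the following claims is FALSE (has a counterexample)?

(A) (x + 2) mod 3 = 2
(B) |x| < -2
(A) x = 1: LHS = (1 + 2) mod 3 = 3 mod 3 = 0; 0 = 2 — FAILS
(B) x = 0: LHS = |0| = 0; 0 < -2 — FAILS

Answer: Both A and B are false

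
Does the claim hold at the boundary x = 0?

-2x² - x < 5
x = 0: LHS = -2·0² - 0 = 0; 0 < 5 — holds

The relation is satisfied at x = 0.

Answer: Yes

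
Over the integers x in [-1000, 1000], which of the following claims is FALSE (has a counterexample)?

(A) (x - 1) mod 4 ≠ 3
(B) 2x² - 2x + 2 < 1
(A) x = 0: LHS = (0 - 1) mod 4 = (-1) mod 4 = 3; 3 ≠ 3 — FAILS
(B) x = 0: LHS = 2·0² - 2·0 + 2 = 2; 2 < 1 — FAILS

Answer: Both A and B are false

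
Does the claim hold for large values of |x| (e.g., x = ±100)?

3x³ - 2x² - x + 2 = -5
x = 100: LHS = 3·100³ - 2·100² - 100 + 2 = 2979902; 2979902 = -5 — FAILS
x = -100: LHS = 3·(-100)³ - 2·(-100)² - (-100) + 2 = -3019898; -3019898 = -5 — FAILS

Answer: No, fails for both x = 100 and x = -100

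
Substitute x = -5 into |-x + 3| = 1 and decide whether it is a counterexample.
Substitute x = -5 into the relation:
x = -5: LHS = |-(-5) + 3| = |8| = 8; 8 = 1 — FAILS

Since the claim fails at x = -5, this value is a counterexample.

Answer: Yes, x = -5 is a counterexample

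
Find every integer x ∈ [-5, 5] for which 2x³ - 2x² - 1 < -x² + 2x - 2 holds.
Holds for: {-5, -4, -3, -2}
Fails for: {-1, 0, 1, 2, 3, 4, 5}

Answer: {-5, -4, -3, -2}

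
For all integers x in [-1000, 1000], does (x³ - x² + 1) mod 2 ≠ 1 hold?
The claim fails at x = 0:
x = 0: LHS = (0³ - 0² + 1) mod 2 = 1 mod 2 = 1; 1 ≠ 1 — FAILS

Because a single integer refutes it, the statement is false.

Answer: False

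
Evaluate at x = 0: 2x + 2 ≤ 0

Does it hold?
x = 0: LHS = 2·0 + 2 = 2; 2 ≤ 0 — FAILS

The relation fails at x = 0, so x = 0 is a counterexample.

Answer: No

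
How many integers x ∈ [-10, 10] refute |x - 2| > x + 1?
Counterexamples in [-10, 10]: {1, 2, 3, 4, 5, 6, 7, 8, 9, 10}.

Counting them gives 10 values.

Answer: 10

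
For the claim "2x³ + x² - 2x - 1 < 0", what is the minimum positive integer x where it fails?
Testing positive integers:
x = 1: LHS = 2·1³ + 1² - 2·1 - 1 = 0; 0 < 0 — FAILS  ← smallest positive counterexample

Answer: x = 1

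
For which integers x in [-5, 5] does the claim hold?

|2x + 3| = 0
Over all integers in [-5, 5], LHS − RHS is always positive; it is smallest at x = -1, where it equals 1:
x = -1: LHS = |2·(-1) + 3| = |1| = 1; 1 = 0 — FAILS
At the ends of the range:
x = -5: LHS = |2·(-5) + 3| = |-7| = 7; 7 = 0 — FAILS
x = 5: LHS = |2·5 + 3| = |13| = 13; 13 = 0 — FAILS
Hence LHS − RHS is never 0, i.e. the two sides are never equal, so the claimed relation (=) fails for every integer in [-5, 5].

Answer: None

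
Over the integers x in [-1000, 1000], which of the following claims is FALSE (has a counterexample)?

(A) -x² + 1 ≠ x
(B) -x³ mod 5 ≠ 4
(A) Track d = LHS − RHS over the integers in [-1000, 1000]. Equality would need d = 0, but d changes sign only between consecutive integers, jumping over 0:
x = -2: LHS = -(-2)² + 1 = -3; -3 ≠ -2 — holds  (d = -1)
x = -1: LHS = -(-1)² + 1 = 0; 0 ≠ -1 — holds  (d = 1)
x = 0: LHS = -0² + 1 = 1; 1 ≠ 0 — holds  (d = 1)
x = 1: LHS = -1² + 1 = 0; 0 ≠ 1 — holds  (d = -1)
Away from these crossings d keeps a constant sign, and checking every integer in [-1000, 1000] confirms d ≠ 0 throughout. Hence the two sides are never equal, so the relation holds for every integer in [-1000, 1000].

(B) x = 1: LHS = (-1³) mod 5 = (-1) mod 5 = 4; 4 ≠ 4 — FAILS

Only (B) has a counterexample.

Answer: B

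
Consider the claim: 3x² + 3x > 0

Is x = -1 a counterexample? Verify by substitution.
Substitute x = -1 into the relation:
x = -1: LHS = 3·(-1)² + 3·(-1) = 0; 0 > 0 — FAILS

Since the claim fails at x = -1, this value is a counterexample.

Answer: Yes, x = -1 is a counterexample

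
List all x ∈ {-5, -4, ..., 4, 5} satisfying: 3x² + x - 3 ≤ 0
Holds for: {-1, 0}
Fails for: {-5, -4, -3, -2, 1, 2, 3, 4, 5}

Answer: {-1, 0}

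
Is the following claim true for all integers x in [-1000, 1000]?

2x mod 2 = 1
The claim fails at x = 0:
x = 0: LHS = (2·0) mod 2 = 0 mod 2 = 0; 0 = 1 — FAILS

Because a single integer refutes it, the statement is false.

Answer: False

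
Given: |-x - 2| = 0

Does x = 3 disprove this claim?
Substitute x = 3 into the relation:
x = 3: LHS = |-3 - 2| = |-5| = 5; 5 = 0 — FAILS

Since the claim fails at x = 3, this value is a counterexample.

Answer: Yes, x = 3 is a counterexample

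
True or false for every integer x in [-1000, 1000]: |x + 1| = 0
The claim fails at x = 0:
x = 0: LHS = |0 + 1| = |1| = 1; 1 = 0 — FAILS

Because a single integer refutes it, the statement is false.

Answer: False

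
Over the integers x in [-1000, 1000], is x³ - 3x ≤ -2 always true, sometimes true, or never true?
Holds at x = 1: LHS = 1³ - 3·1 = -2; -2 ≤ -2 — holds
Fails at x = 0: LHS = 0³ - 3·0 = 0; 0 ≤ -2 — FAILS
It is satisfied by some integers in the range but not all.

Answer: Sometimes true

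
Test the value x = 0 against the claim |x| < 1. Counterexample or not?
Substitute x = 0 into the relation:
x = 0: LHS = |0| = 0; 0 < 1 — holds

The claim holds here, so x = 0 is not a counterexample. (A counterexample exists elsewhere, e.g. x = 1.)

Answer: No, x = 0 is not a counterexample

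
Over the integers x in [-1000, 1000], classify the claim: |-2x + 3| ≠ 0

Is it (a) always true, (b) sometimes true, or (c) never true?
Over all integers in [-1000, 1000], LHS − RHS is always positive; it is smallest at x = 1, where it equals 1:
x = 1: LHS = |-2·1 + 3| = |1| = 1; 1 ≠ 0 — holds
At the ends of the range:
x = -1000: LHS = |-2·(-1000) + 3| = |2003| = 2003; 2003 ≠ 0 — holds
x = 1000: LHS = |-2·1000 + 3| = |-1997| = 1997; 1997 ≠ 0 — holds
Hence LHS − RHS is never 0, i.e. the two sides are never equal, so the relation holds for every integer in [-1000, 1000].

No counterexample exists.

Answer: Always true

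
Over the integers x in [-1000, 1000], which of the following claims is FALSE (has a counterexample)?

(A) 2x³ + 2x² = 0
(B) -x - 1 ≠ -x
(A) x = 1: LHS = 2·1³ + 2·1² = 4; 4 = 0 — FAILS

(B) Over all integers in [-1000, 1000], LHS − RHS is always negative; it is closest to 0 at x = 0, where it equals -1:
x = 0: LHS = -0 - 1 = -1, RHS = -0 = 0; -1 ≠ 0 — holds
At the ends of the range:
x = -1000: LHS = -(-1000) - 1 = 999, RHS = -(-1000) = 1000; 999 ≠ 1000 — holds
x = 1000: LHS = -1000 - 1 = -1001; -1001 ≠ -1000 — holds
Hence LHS − RHS is never 0, i.e. the two sides are never equal, so the relation holds for every integer in [-1000, 1000].

Only (A) has a counterexample.

Answer: A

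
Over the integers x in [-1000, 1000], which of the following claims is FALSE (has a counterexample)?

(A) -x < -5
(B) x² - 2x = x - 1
(A) x = 0: LHS = -0 = 0; 0 < -5 — FAILS
(B) x = 0: LHS = 0² - 2·0 = 0, RHS = 0 - 1 = -1; 0 = -1 — FAILS

Answer: Both A and B are false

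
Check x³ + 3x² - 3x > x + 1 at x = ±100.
x = 100: LHS = 100³ + 3·100² - 3·100 = 1029700, RHS = 100 + 1 = 101; 1029700 > 101 — holds
x = -100: LHS = (-100)³ + 3·(-100)² - 3·(-100) = -969700, RHS = (-100) + 1 = -99; -969700 > -99 — FAILS

Answer: Partially: holds for x = 100, fails for x = -100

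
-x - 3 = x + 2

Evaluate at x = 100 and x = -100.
x = 100: LHS = -100 - 3 = -103, RHS = 100 + 2 = 102; -103 = 102 — FAILS
x = -100: LHS = -(-100) - 3 = 97, RHS = (-100) + 2 = -98; 97 = -98 — FAILS

Answer: No, fails for both x = 100 and x = -100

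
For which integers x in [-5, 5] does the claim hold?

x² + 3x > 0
Holds for: {-5, -4, 1, 2, 3, 4, 5}
Fails for: {-3, -2, -1, 0}

Answer: {-5, -4, 1, 2, 3, 4, 5}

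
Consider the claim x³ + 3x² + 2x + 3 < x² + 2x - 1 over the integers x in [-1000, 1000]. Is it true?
The claim fails at x = 0:
x = 0: LHS = 0³ + 3·0² + 2·0 + 3 = 3, RHS = 0² + 2·0 - 1 = -1; 3 < -1 — FAILS

Because a single integer refutes it, the statement is false.

Answer: False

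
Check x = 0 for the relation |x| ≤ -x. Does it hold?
x = 0: LHS = |0| = 0, RHS = -0 = 0; 0 ≤ 0 — holds

The relation is satisfied at x = 0.

Answer: Yes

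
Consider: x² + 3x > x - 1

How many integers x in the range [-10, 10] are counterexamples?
Counterexamples in [-10, 10]: {-1}.

Counting them gives 1 values.

Answer: 1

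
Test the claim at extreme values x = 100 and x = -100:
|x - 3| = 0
x = 100: LHS = |100 - 3| = |97| = 97; 97 = 0 — FAILS
x = -100: LHS = |(-100) - 3| = |-103| = 103; 103 = 0 — FAILS

Answer: No, fails for both x = 100 and x = -100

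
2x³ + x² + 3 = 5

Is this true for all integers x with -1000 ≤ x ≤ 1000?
The claim fails at x = 0:
x = 0: LHS = 2·0³ + 0² + 3 = 3; 3 = 5 — FAILS

Because a single integer refutes it, the statement is false.

Answer: False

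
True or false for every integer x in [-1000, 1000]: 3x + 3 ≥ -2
The claim fails at x = -2:
x = -2: LHS = 3·(-2) + 3 = -3; -3 ≥ -2 — FAILS

Because a single integer refutes it, the statement is false.

Answer: False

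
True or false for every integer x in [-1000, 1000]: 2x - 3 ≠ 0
Track d = LHS − RHS over the integers in [-1000, 1000]. Equality would need d = 0, but d changes sign only between consecutive integers, jumping over 0:
x = 1: LHS = 2·1 - 3 = -1; -1 ≠ 0 — holds  (d = -1)
x = 2: LHS = 2·2 - 3 = 1; 1 ≠ 0 — holds  (d = 1)
Away from these crossings d keeps a constant sign, and checking every integer in [-1000, 1000] confirms d ≠ 0 throughout. Hence the two sides are never equal, so the relation holds for every integer in [-1000, 1000].

No counterexample exists.

Answer: True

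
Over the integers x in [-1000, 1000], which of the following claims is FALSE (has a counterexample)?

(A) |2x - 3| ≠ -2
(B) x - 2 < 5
(A) An absolute value is never negative, so the left side is ≥ 0 for every x, while the right side is -2. Tightest case in [-1000, 1000] is x = 1:
x = 1: LHS = |2·1 - 3| = |-1| = 1; 1 ≠ -2 — holds
Hence LHS − RHS is never 0, i.e. the two sides are never equal, so the relation holds for every integer in [-1000, 1000].

(B) x = 7: LHS = 7 - 2 = 5; 5 < 5 — FAILS

Only (B) has a counterexample.

Answer: B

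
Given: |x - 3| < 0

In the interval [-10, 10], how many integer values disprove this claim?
Counterexamples in [-10, 10]: {-10, -9, -8, -7, -6, -5, -4, -3, -2, -1, 0, 1, 2, 3, 4, 5, 6, 7, 8, 9, 10}.

Counting them gives 21 values.

Answer: 21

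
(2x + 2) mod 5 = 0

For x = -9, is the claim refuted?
Substitute x = -9 into the relation:
x = -9: LHS = (2·(-9) + 2) mod 5 = (-16) mod 5 = 4; 4 = 0 — FAILS

Since the claim fails at x = -9, this value is a counterexample.

Answer: Yes, x = -9 is a counterexample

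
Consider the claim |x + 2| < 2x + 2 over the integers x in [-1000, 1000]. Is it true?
The claim fails at x = 0:
x = 0: LHS = |0 + 2| = |2| = 2, RHS = 2·0 + 2 = 2; 2 < 2 — FAILS

Because a single integer refutes it, the statement is false.

Answer: False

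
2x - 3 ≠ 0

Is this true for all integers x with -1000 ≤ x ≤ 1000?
Track d = LHS − RHS over the integers in [-1000, 1000]. Equality would need d = 0, but d changes sign only between consecutive integers, jumping over 0:
x = 1: LHS = 2·1 - 3 = -1; -1 ≠ 0 — holds  (d = -1)
x = 2: LHS = 2·2 - 3 = 1; 1 ≠ 0 — holds  (d = 1)
Away from these crossings d keeps a constant sign, and checking every integer in [-1000, 1000] confirms d ≠ 0 throughout. Hence the two sides are never equal, so the relation holds for every integer in [-1000, 1000].

No counterexample exists.

Answer: True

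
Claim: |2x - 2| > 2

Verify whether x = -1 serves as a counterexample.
Substitute x = -1 into the relation:
x = -1: LHS = |2·(-1) - 2| = |-4| = 4; 4 > 2 — holds

The claim holds here, so x = -1 is not a counterexample. (A counterexample exists elsewhere, e.g. x = 0.)

Answer: No, x = -1 is not a counterexample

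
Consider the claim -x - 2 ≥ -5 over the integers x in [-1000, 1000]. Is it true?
The claim fails at x = 4:
x = 4: LHS = -4 - 2 = -6; -6 ≥ -5 — FAILS

Because a single integer refutes it, the statement is false.

Answer: False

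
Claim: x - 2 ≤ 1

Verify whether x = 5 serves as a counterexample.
Substitute x = 5 into the relation:
x = 5: LHS = 5 - 2 = 3; 3 ≤ 1 — FAILS

Since the claim fails at x = 5, this value is a counterexample.

Answer: Yes, x = 5 is a counterexample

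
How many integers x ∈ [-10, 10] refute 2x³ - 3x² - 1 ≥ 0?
Counterexamples in [-10, 10]: {-10, -9, -8, -7, -6, -5, -4, -3, -2, -1, 0, 1}.

Counting them gives 12 values.

Answer: 12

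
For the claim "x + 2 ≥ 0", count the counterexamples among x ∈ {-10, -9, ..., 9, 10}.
Counterexamples in [-10, 10]: {-10, -9, -8, -7, -6, -5, -4, -3}.

Counting them gives 8 values.

Answer: 8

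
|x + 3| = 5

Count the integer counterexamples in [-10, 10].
Counterexamples in [-10, 10]: {-10, -9, -7, -6, -5, -4, -3, -2, -1, 0, 1, 3, 4, 5, 6, 7, 8, 9, 10}.

Counting them gives 19 values.

Answer: 19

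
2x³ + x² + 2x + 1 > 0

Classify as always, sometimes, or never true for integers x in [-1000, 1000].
Holds at x = 0: LHS = 2·0³ + 0² + 2·0 + 1 = 1; 1 > 0 — holds
Fails at x = -1: LHS = 2·(-1)³ + (-1)² + 2·(-1) + 1 = -2; -2 > 0 — FAILS
It is satisfied by some integers in the range but not all.

Answer: Sometimes true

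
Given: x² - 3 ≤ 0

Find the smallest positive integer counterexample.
Testing positive integers:
x = 1: LHS = 1² - 3 = -2; -2 ≤ 0 — holds
x = 2: LHS = 2² - 3 = 1; 1 ≤ 0 — FAILS  ← smallest positive counterexample

Answer: x = 2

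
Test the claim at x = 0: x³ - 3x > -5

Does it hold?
x = 0: LHS = 0³ - 3·0 = 0; 0 > -5 — holds

The relation is satisfied at x = 0.

Answer: Yes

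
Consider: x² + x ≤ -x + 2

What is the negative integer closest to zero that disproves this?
Testing negative integers from -1 downward:
x = -1: LHS = (-1)² + (-1) = 0, RHS = -(-1) + 2 = 3; 0 ≤ 3 — holds
x = -2: LHS = (-2)² + (-2) = 2, RHS = -(-2) + 2 = 4; 2 ≤ 4 — holds
x = -3: LHS = (-3)² + (-3) = 6, RHS = -(-3) + 2 = 5; 6 ≤ 5 — FAILS  ← closest negative counterexample to 0

Answer: x = -3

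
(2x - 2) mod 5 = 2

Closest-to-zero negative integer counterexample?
Testing negative integers from -1 downward:
x = -1: LHS = (2·(-1) - 2) mod 5 = (-4) mod 5 = 1; 1 = 2 — FAILS  ← closest negative counterexample to 0

Answer: x = -1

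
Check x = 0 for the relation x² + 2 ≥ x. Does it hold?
x = 0: LHS = 0² + 2 = 2; 2 ≥ 0 — holds

The relation is satisfied at x = 0.

Answer: Yes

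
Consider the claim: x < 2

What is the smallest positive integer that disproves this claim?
Testing positive integers:
x = 1: 1 < 2 — holds
x = 2: 2 < 2 — FAILS  ← smallest positive counterexample

Answer: x = 2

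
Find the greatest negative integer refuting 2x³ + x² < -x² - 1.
Testing negative integers from -1 downward:
x = -1: LHS = 2·(-1)³ + (-1)² = -1, RHS = -(-1)² - 1 = -2; -1 < -2 — FAILS  ← closest negative counterexample to 0

Answer: x = -1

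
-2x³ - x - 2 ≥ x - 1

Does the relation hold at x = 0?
x = 0: LHS = -2·0³ - 0 - 2 = -2, RHS = 0 - 1 = -1; -2 ≥ -1 — FAILS

The relation fails at x = 0, so x = 0 is a counterexample.

Answer: No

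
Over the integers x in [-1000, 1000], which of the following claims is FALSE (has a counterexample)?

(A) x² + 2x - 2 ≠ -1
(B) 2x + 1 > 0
(A) Track d = LHS − RHS over the integers in [-1000, 1000]. Equality would need d = 0, but d changes sign only between consecutive integers, jumping over 0:
x = -3: LHS = (-3)² + 2·(-3) - 2 = 1; 1 ≠ -1 — holds  (d = 2)
x = -2: LHS = (-2)² + 2·(-2) - 2 = -2; -2 ≠ -1 — holds  (d = -1)
x = 0: LHS = 0² + 2·0 - 2 = -2; -2 ≠ -1 — holds  (d = -1)
x = 1: LHS = 1² + 2·1 - 2 = 1; 1 ≠ -1 — holds  (d = 2)
Away from these crossings d keeps a constant sign, and checking every integer in [-1000, 1000] confirms d ≠ 0 throughout. Hence the two sides are never equal, so the relation holds for every integer in [-1000, 1000].

(B) x = -1: LHS = 2·(-1) + 1 = -1; -1 > 0 — FAILS

Only (B) has a counterexample.

Answer: B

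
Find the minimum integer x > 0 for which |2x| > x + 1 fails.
Testing positive integers:
x = 1: LHS = |2·1| = |2| = 2, RHS = 1 + 1 = 2; 2 > 2 — FAILS  ← smallest positive counterexample

Answer: x = 1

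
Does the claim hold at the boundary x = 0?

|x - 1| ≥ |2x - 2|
x = 0: LHS = |0 - 1| = |-1| = 1, RHS = |2·0 - 2| = |-2| = 2; 1 ≥ 2 — FAILS

The relation fails at x = 0, so x = 0 is a counterexample.

Answer: No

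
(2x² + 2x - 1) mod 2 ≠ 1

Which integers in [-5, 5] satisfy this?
For a polynomial with integer coefficients, its value mod 2 depends only on x mod 2, so it suffices to check one representative of each residue class, x = 0, 1:
x = 0: LHS = (2·0² + 2·0 - 1) mod 2 = (-1) mod 2 = 1; 1 ≠ 1 — FAILS
x = 1: LHS = (2·1² + 2·1 - 1) mod 2 = 3 mod 2 = 1; 1 ≠ 1 — FAILS
The relation fails in every residue class, so the claimed relation (≠) fails for every integer in [-5, 5].

Answer: None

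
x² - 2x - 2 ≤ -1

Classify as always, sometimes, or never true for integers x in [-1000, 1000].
Holds at x = 0: LHS = 0² - 2·0 - 2 = -2; -2 ≤ -1 — holds
Fails at x = -1: LHS = (-1)² - 2·(-1) - 2 = 1; 1 ≤ -1 — FAILS
It is satisfied by some integers in the range but not all.

Answer: Sometimes true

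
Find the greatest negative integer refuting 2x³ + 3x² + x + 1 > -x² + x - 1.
Testing negative integers from -1 downward:
x = -1: LHS = 2·(-1)³ + 3·(-1)² + (-1) + 1 = 1, RHS = -(-1)² + (-1) - 1 = -3; 1 > -3 — holds
x = -2: LHS = 2·(-2)³ + 3·(-2)² + (-2) + 1 = -5, RHS = -(-2)² + (-2) - 1 = -7; -5 > -7 — holds
x = -3: LHS = 2·(-3)³ + 3·(-3)² + (-3) + 1 = -29, RHS = -(-3)² + (-3) - 1 = -13; -29 > -13 — FAILS  ← closest negative counterexample to 0

Answer: x = -3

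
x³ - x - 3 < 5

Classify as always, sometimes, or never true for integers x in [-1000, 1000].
Holds at x = 0: LHS = 0³ - 0 - 3 = -3; -3 < 5 — holds
Fails at x = 3: LHS = 3³ - 3 - 3 = 21; 21 < 5 — FAILS
It is satisfied by some integers in the range but not all.

Answer: Sometimes true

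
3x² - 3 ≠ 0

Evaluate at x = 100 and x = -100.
x = 100: LHS = 3·100² - 3 = 29997; 29997 ≠ 0 — holds
x = -100: LHS = 3·(-100)² - 3 = 29997; 29997 ≠ 0 — holds

Answer: Yes, holds for both x = 100 and x = -100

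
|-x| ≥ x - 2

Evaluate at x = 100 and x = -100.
x = 100: LHS = |-100| = 100, RHS = 100 - 2 = 98; 100 ≥ 98 — holds
x = -100: LHS = |-(-100)| = |100| = 100, RHS = (-100) - 2 = -102; 100 ≥ -102 — holds

Answer: Yes, holds for both x = 100 and x = -100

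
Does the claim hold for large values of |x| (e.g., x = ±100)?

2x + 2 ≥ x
x = 100: LHS = 2·100 + 2 = 202; 202 ≥ 100 — holds
x = -100: LHS = 2·(-100) + 2 = -198; -198 ≥ -100 — FAILS

Answer: Partially: holds for x = 100, fails for x = -100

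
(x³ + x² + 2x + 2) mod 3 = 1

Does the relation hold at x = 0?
x = 0: LHS = (0³ + 0² + 2·0 + 2) mod 3 = 2 mod 3 = 2; 2 = 1 — FAILS

The relation fails at x = 0, so x = 0 is a counterexample.

Answer: No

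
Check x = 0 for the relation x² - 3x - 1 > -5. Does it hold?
x = 0: LHS = 0² - 3·0 - 1 = -1; -1 > -5 — holds

The relation is satisfied at x = 0.

Answer: Yes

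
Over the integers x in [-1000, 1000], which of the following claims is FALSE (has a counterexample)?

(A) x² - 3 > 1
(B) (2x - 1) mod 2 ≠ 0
(A) x = 0: LHS = 0² - 3 = -3; -3 > 1 — FAILS

(B) For a polynomial with integer coefficients, its value mod 2 depends only on x mod 2, so it suffices to check one representative of each residue class, x = 0, 1:
x = 0: LHS = (2·0 - 1) mod 2 = (-1) mod 2 = 1; 1 ≠ 0 — holds
x = 1: LHS = (2·1 - 1) mod 2 = 1 mod 2 = 1; 1 ≠ 0 — holds
The relation holds in every residue class, so the relation holds for every integer in [-1000, 1000].

Only (A) has a counterexample.

Answer: A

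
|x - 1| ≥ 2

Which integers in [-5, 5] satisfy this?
Holds for: {-5, -4, -3, -2, -1, 3, 4, 5}
Fails for: {0, 1, 2}

Answer: {-5, -4, -3, -2, -1, 3, 4, 5}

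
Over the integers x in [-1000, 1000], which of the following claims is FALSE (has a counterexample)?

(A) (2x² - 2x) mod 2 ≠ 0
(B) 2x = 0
(A) x = 0: LHS = (2·0² - 2·0) mod 2 = 0 mod 2 = 0; 0 ≠ 0 — FAILS
(B) x = 1: LHS = 2·1 = 2; 2 = 0 — FAILS

Answer: Both A and B are false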